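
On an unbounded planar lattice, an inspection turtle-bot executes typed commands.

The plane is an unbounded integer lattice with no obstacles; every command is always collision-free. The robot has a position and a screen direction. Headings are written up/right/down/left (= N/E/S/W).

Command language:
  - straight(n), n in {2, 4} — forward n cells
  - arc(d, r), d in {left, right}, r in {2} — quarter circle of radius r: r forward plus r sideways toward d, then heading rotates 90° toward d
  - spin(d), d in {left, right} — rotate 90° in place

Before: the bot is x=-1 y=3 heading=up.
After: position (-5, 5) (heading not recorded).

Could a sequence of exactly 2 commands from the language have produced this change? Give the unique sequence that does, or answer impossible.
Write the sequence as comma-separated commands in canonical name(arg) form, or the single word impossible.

arc(left, 2), straight(2)

key: running straight(2) before arc(left, 2) would end elsewhere — order is forced
from: x=-1 y=3 heading=up
step 1 (arc(left, 2)): x=-3 y=5 heading=left
step 2 (straight(2)): x=-5 y=5 heading=left
no rival 2-sequence matches.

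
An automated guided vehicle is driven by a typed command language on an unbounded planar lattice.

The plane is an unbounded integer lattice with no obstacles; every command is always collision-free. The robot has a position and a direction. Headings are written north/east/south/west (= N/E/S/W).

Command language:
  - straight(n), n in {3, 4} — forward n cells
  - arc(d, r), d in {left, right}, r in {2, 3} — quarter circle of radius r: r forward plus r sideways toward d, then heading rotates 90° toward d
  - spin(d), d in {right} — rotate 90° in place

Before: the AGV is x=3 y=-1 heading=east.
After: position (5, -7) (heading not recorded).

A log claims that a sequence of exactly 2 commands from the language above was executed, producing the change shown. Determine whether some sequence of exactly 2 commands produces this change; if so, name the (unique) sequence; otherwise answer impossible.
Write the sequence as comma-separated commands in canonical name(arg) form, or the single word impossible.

key: running straight(4) before arc(right, 2) would end elsewhere — order is forced
from: x=3 y=-1 heading=east
1. arc(right, 2) → x=5 y=-3 heading=south
2. straight(4) → x=5 y=-7 heading=south
no rival 2-sequence matches.

arc(right, 2), straight(4)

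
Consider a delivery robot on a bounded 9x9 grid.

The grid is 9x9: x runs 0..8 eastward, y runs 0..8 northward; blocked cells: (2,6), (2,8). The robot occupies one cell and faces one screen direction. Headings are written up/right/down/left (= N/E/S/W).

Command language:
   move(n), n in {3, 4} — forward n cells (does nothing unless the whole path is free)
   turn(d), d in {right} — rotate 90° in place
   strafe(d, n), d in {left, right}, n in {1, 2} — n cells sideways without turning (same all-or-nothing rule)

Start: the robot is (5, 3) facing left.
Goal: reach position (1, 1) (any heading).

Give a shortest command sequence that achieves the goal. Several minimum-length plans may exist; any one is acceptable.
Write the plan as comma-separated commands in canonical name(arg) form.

t0: (5, 3) facing left
t=1 move(4) ⇒ (1, 3) facing left
t=2 strafe(left, 2) ⇒ (1, 1) facing left
minimal: 2 command(s), checked below 2.

move(4), strafe(left, 2)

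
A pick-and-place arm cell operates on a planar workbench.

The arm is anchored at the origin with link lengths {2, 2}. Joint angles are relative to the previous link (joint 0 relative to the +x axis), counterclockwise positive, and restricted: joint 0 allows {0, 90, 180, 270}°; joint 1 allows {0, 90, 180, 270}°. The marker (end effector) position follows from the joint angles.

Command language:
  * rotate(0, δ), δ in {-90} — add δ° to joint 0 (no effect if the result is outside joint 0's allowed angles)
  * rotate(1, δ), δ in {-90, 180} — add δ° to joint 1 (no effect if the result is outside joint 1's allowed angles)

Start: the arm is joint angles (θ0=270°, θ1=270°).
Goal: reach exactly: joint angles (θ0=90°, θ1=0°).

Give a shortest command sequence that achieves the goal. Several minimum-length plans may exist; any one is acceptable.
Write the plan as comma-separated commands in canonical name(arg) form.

rotate(1, 180), rotate(0, -90), rotate(0, -90), rotate(1, -90)

begin: joint angles (θ0=270°, θ1=270°)
t=1 rotate(1, 180) ⇒ joint angles (θ0=270°, θ1=90°)
t=2 rotate(0, -90) ⇒ joint angles (θ0=180°, θ1=90°)
t=3 rotate(0, -90) ⇒ joint angles (θ0=90°, θ1=90°)
t=4 rotate(1, -90) ⇒ joint angles (θ0=90°, θ1=0°)
nothing shorter than 4 reaches the goal.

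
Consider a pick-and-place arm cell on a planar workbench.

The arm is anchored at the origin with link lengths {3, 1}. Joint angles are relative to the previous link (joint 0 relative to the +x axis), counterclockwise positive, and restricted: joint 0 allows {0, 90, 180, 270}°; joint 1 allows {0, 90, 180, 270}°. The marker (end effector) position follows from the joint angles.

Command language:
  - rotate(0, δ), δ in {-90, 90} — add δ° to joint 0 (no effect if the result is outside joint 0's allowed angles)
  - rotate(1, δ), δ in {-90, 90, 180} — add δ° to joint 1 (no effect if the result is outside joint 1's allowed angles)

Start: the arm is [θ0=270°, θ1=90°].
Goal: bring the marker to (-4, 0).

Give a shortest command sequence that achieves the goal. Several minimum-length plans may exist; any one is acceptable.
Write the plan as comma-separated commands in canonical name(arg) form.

rotate(0, -90), rotate(1, -90)

begin: [θ0=270°, θ1=90°]
1. rotate(0, -90) → [θ0=180°, θ1=90°]
2. rotate(1, -90) → [θ0=180°, θ1=0°]
minimal: 2 command(s), checked below 2.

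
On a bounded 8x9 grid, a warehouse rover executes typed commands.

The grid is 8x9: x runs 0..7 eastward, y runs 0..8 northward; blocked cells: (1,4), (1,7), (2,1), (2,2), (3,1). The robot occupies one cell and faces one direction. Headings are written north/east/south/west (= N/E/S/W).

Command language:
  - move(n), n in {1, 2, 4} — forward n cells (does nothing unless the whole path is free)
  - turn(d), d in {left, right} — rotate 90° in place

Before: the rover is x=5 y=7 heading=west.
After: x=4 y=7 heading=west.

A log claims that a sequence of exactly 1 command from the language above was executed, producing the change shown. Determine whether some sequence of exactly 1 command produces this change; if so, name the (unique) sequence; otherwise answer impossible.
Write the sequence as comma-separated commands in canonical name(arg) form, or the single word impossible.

key: heading stays W — the single command does not turn
from: x=5 y=7 heading=west
1. move(1) → x=4 y=7 heading=west
all 5 alternatives checked — unique.

move(1)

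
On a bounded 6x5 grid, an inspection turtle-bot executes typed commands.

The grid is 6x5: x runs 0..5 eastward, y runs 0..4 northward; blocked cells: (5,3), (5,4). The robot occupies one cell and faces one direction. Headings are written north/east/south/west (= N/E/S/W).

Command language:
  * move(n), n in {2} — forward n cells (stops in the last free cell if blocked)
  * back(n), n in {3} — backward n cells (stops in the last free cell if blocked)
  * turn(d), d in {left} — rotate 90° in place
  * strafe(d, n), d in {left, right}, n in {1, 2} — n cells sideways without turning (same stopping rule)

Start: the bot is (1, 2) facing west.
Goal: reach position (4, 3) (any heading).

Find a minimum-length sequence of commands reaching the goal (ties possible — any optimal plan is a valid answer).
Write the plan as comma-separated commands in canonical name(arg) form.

from: (1, 2) facing west
t=1 strafe(right, 1) ⇒ (1, 3) facing west
t=2 back(3) ⇒ (4, 3) facing west
shorter routes all fall short; 2 is best.

strafe(right, 1), back(3)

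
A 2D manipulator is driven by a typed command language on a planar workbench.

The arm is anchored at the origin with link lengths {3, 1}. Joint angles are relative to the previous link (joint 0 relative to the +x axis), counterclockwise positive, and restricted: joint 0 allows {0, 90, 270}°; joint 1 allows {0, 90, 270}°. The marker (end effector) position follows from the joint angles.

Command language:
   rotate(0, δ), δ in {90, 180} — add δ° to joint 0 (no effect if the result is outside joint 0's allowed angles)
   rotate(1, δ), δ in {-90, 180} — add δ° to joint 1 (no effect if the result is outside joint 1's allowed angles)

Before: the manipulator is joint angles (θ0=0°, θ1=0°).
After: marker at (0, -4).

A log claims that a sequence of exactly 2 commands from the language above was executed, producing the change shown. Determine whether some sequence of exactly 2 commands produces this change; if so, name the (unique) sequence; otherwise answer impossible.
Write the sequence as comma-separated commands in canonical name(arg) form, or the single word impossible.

key: order matters: swapping rotate(0, 90) and rotate(0, 180) lands elsewhere
start: joint angles (θ0=0°, θ1=0°)
t=1 rotate(0, 90) ⇒ joint angles (θ0=90°, θ1=0°)
t=2 rotate(0, 180) ⇒ joint angles (θ0=270°, θ1=0°)
all 16 alternatives checked — unique.

rotate(0, 90), rotate(0, 180)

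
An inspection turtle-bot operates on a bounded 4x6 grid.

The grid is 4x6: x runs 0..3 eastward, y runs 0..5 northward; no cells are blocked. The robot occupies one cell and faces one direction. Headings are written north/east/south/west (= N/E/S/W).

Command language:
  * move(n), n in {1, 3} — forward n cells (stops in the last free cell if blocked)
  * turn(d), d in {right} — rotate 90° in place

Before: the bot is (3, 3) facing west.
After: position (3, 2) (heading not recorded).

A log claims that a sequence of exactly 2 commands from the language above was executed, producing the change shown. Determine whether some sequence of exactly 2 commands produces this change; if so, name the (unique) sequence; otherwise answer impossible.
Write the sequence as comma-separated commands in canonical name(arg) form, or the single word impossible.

impossible

all 9 sequences checked — none match.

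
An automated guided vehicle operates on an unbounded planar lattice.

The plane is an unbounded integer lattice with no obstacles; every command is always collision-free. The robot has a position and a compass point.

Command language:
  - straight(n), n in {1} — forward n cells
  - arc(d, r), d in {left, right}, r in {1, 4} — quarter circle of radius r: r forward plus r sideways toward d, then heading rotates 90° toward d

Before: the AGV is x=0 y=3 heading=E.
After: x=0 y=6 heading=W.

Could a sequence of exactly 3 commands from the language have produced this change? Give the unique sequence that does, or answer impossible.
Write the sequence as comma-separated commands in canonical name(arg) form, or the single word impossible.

key: position moved to (0,6) AND the heading swung to W — translation plus rotation needed
t0: x=0 y=3 heading=E
1. arc(left, 1) → x=1 y=4 heading=N
2. straight(1) → x=1 y=5 heading=N
3. arc(left, 1) → x=0 y=6 heading=W
no other 3-command option fits: unique.

arc(left, 1), straight(1), arc(left, 1)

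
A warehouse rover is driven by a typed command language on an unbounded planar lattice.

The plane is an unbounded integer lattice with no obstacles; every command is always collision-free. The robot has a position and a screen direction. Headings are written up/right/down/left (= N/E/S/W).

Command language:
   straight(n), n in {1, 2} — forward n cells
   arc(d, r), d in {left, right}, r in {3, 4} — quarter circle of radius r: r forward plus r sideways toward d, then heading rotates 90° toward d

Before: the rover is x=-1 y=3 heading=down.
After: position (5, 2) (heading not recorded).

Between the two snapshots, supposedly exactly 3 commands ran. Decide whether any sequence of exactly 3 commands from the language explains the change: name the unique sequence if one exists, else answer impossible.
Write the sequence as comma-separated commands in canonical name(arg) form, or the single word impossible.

straight(1), arc(left, 3), arc(left, 3)

key: order matters: swapping straight(1) and arc(left, 3) lands elsewhere
initial: x=-1 y=3 heading=down
t=1 straight(1) ⇒ x=-1 y=2 heading=down
t=2 arc(left, 3) ⇒ x=2 y=-1 heading=right
t=3 arc(left, 3) ⇒ x=5 y=2 heading=up
all 216 alternatives checked — unique.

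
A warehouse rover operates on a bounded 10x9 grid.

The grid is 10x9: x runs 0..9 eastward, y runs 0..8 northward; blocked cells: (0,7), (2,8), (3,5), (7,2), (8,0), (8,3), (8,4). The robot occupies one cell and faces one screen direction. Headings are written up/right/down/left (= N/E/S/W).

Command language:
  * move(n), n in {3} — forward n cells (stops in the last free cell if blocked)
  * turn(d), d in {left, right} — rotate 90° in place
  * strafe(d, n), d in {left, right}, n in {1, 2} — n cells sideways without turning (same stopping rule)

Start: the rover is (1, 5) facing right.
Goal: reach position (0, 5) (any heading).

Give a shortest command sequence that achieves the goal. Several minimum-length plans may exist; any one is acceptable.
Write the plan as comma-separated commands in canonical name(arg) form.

t0: (1, 5) facing right
t=1 turn(right) ⇒ (1, 5) facing down
t=2 strafe(right, 2) ⇒ (0, 5) facing down
shorter routes all fall short; 2 is best.

turn(right), strafe(right, 2)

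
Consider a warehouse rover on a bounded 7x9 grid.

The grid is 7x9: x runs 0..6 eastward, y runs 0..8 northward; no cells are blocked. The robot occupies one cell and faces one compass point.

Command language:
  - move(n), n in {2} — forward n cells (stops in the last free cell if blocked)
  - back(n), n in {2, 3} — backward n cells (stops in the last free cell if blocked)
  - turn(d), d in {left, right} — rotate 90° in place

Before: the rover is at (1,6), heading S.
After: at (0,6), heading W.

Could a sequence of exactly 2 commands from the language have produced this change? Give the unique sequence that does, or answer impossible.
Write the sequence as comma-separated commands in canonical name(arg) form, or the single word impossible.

turn(right), move(2)

key: move(2) runs into the grid edge before its full distance
initial: at (1,6), heading S
1. turn(right) → at (1,6), heading W
2. move(2) → at (0,6), heading W
all 25 alternatives checked — unique.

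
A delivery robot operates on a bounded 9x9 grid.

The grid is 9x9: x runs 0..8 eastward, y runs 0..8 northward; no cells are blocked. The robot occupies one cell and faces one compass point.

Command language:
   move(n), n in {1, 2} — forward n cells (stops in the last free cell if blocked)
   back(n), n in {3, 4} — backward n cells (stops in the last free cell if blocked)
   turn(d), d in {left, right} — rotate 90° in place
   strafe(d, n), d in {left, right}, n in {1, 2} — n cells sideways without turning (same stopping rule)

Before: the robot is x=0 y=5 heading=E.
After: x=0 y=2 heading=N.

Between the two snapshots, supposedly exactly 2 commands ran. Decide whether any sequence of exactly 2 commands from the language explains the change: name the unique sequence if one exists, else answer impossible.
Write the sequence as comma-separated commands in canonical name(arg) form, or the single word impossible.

key: order matters: swapping turn(left) and back(3) lands elsewhere
initial: x=0 y=5 heading=E
step 1 (turn(left)): x=0 y=5 heading=N
step 2 (back(3)): x=0 y=2 heading=N
no other 2-command option fits: unique.

turn(left), back(3)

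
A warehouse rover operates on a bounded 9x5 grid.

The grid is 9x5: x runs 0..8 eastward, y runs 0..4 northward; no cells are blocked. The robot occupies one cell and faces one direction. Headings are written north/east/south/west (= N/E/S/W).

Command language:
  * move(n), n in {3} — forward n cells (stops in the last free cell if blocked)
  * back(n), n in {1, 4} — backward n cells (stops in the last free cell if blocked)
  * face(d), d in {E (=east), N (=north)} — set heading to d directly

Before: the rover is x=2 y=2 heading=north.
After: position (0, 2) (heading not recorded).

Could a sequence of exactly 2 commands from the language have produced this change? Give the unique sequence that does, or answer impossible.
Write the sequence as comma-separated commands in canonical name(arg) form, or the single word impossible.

key: back(4) runs into the grid edge before its full distance
begin: x=2 y=2 heading=north
[1] after face(E): x=2 y=2 heading=east
[2] after back(4): x=0 y=2 heading=east
no other 2-command option fits: unique.

face(E), back(4)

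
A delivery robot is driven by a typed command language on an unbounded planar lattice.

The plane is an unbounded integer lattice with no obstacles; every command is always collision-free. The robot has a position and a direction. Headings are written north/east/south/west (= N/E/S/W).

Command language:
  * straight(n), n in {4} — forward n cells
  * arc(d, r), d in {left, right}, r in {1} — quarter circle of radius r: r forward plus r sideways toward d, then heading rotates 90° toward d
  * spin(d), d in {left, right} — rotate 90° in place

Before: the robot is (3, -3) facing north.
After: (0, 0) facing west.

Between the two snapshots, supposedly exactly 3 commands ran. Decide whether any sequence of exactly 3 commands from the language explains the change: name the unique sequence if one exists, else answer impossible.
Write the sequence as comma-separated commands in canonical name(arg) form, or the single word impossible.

key: cell and facing (now W) both changed — the 3 commands mix motion and turning
start: (3, -3) facing north
step 1 (arc(left, 1)): (2, -2) facing west
step 2 (arc(right, 1)): (1, -1) facing north
step 3 (arc(left, 1)): (0, 0) facing west
all 125 alternatives checked — unique.

arc(left, 1), arc(right, 1), arc(left, 1)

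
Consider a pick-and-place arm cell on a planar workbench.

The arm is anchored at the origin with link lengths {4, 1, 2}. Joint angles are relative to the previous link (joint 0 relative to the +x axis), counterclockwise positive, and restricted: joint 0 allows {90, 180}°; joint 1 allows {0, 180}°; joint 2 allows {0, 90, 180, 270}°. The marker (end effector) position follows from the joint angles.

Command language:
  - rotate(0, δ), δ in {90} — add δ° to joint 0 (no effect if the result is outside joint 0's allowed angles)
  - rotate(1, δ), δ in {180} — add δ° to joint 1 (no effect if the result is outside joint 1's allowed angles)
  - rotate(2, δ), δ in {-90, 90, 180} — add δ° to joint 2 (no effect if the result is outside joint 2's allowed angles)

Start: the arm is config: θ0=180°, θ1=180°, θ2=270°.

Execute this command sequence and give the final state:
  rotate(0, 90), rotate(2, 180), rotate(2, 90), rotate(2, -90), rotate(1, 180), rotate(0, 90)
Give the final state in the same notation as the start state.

start: config: θ0=180°, θ1=180°, θ2=270°
t=1 rotate(0, 90) ⇒ config: θ0=180°, θ1=180°, θ2=270°
t=2 rotate(2, 180) ⇒ config: θ0=180°, θ1=180°, θ2=90°
t=3 rotate(2, 90) ⇒ config: θ0=180°, θ1=180°, θ2=180°
t=4 rotate(2, -90) ⇒ config: θ0=180°, θ1=180°, θ2=90°
t=5 rotate(1, 180) ⇒ config: θ0=180°, θ1=0°, θ2=90°
t=6 rotate(0, 90) ⇒ config: θ0=180°, θ1=0°, θ2=90°

config: θ0=180°, θ1=0°, θ2=90°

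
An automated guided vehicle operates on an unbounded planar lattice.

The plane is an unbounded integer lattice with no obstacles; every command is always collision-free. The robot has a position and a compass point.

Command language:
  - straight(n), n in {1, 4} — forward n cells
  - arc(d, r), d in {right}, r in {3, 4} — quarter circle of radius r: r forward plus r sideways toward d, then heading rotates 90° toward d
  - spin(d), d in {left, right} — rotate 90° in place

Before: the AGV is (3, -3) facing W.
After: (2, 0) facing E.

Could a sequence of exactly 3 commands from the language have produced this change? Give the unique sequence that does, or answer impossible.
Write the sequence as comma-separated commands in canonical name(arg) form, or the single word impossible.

key: running arc(right, 3) before straight(4) would end elsewhere — order is forced
start: (3, -3) facing W
t=1 straight(4) ⇒ (-1, -3) facing W
t=2 spin(right) ⇒ (-1, -3) facing N
t=3 arc(right, 3) ⇒ (2, 0) facing E
uniquely the one of 216 3-step routes that fits.

straight(4), spin(right), arc(right, 3)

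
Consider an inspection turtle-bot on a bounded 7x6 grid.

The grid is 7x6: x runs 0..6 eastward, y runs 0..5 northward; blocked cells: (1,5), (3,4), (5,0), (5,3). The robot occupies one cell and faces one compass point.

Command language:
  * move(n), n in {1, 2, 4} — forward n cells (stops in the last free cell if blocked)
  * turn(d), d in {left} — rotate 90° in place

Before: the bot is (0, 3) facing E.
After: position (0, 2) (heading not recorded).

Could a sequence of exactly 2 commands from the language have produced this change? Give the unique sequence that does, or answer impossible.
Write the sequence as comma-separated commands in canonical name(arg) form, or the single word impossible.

every 2-command combo misses the target.

impossible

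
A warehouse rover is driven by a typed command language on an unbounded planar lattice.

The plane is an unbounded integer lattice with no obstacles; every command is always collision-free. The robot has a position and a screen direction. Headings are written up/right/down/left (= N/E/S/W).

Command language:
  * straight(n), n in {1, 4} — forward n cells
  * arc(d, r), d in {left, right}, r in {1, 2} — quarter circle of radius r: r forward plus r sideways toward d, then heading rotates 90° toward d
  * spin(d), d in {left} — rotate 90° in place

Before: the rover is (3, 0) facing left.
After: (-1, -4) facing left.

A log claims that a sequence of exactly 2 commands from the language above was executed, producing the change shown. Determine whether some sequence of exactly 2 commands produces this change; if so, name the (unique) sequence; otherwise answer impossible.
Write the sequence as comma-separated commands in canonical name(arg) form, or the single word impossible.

arc(left, 2), arc(right, 2)

key: order matters: swapping arc(left, 2) and arc(right, 2) lands elsewhere
from: (3, 0) facing left
t=1 arc(left, 2) ⇒ (1, -2) facing down
t=2 arc(right, 2) ⇒ (-1, -4) facing left
all 49 alternatives checked — unique.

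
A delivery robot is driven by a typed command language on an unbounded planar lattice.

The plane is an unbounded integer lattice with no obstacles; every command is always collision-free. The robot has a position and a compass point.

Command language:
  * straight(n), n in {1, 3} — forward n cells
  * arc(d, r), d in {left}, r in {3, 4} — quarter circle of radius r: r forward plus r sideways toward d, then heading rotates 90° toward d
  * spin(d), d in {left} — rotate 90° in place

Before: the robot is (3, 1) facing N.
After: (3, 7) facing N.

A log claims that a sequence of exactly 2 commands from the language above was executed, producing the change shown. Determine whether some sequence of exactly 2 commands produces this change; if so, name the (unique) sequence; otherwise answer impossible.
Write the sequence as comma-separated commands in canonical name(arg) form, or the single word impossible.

straight(3), straight(3)

key: heading stays N — no command in the sequence turns
begin: (3, 1) facing N
1. straight(3) → (3, 4) facing N
2. straight(3) → (3, 7) facing N
all 25 alternatives checked — unique.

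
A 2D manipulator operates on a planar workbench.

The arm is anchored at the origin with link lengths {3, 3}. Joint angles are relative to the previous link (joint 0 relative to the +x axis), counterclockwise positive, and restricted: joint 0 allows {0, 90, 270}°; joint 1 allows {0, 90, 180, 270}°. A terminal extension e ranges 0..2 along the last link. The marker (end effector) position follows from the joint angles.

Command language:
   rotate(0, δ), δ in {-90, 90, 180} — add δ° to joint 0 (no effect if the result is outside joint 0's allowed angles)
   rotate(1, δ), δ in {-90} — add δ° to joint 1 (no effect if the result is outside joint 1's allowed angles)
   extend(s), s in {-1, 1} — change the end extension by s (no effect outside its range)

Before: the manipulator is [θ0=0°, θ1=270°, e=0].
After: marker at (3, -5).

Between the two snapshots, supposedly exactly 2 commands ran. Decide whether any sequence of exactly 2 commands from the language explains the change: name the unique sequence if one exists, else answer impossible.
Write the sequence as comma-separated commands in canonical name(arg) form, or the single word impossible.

extend(1), extend(1)

begin: [θ0=0°, θ1=270°, e=0]
step 1 (extend(1)): [θ0=0°, θ1=270°, e=1]
step 2 (extend(1)): [θ0=0°, θ1=270°, e=2]
no other 2-command option fits: unique.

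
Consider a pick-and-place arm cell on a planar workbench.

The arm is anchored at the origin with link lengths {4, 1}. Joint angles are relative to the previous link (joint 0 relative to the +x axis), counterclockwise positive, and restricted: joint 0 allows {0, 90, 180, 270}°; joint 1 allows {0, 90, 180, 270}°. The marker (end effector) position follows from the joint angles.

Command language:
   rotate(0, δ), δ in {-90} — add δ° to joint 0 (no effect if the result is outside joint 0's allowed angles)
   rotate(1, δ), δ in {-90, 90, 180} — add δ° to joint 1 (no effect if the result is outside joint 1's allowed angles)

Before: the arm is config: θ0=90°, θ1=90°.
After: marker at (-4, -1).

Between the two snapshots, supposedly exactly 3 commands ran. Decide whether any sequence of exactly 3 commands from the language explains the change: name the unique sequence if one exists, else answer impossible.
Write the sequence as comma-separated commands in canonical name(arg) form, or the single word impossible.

rotate(0, -90), rotate(0, -90), rotate(0, -90)

t0: config: θ0=90°, θ1=90°
1. rotate(0, -90) → config: θ0=0°, θ1=90°
2. rotate(0, -90) → config: θ0=270°, θ1=90°
3. rotate(0, -90) → config: θ0=180°, θ1=90°
uniquely the one of 64 3-step routes that fits.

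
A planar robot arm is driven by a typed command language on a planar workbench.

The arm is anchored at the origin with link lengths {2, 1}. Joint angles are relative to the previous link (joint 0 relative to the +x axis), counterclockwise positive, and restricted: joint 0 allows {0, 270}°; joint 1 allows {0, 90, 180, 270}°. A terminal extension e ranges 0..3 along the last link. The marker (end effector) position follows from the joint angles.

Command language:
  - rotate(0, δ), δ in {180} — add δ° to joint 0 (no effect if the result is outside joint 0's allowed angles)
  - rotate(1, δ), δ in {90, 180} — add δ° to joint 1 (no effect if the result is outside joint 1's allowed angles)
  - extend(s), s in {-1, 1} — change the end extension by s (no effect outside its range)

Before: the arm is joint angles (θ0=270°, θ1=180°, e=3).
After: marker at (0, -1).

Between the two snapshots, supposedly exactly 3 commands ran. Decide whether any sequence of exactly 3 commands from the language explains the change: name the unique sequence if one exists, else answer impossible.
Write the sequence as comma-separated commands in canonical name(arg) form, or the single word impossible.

initial: joint angles (θ0=270°, θ1=180°, e=3)
[1] after extend(-1): joint angles (θ0=270°, θ1=180°, e=2)
[2] after extend(-1): joint angles (θ0=270°, θ1=180°, e=1)
[3] after extend(-1): joint angles (θ0=270°, θ1=180°, e=0)
all 125 alternatives checked — unique.

extend(-1), extend(-1), extend(-1)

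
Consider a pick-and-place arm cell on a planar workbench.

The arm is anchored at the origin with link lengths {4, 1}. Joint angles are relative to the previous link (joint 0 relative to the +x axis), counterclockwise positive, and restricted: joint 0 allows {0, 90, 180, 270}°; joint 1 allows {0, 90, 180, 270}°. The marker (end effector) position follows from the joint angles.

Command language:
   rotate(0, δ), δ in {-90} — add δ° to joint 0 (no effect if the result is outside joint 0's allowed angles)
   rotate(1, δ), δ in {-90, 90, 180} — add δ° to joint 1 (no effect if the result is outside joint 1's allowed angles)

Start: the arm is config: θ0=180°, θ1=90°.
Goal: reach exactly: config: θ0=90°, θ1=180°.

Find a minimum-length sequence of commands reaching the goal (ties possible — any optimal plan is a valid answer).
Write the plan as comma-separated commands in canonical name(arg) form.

rotate(1, 90), rotate(0, -90)

begin: config: θ0=180°, θ1=90°
[1] after rotate(1, 90): config: θ0=180°, θ1=180°
[2] after rotate(0, -90): config: θ0=90°, θ1=180°
no 1-step plan works, so 2 is optimal.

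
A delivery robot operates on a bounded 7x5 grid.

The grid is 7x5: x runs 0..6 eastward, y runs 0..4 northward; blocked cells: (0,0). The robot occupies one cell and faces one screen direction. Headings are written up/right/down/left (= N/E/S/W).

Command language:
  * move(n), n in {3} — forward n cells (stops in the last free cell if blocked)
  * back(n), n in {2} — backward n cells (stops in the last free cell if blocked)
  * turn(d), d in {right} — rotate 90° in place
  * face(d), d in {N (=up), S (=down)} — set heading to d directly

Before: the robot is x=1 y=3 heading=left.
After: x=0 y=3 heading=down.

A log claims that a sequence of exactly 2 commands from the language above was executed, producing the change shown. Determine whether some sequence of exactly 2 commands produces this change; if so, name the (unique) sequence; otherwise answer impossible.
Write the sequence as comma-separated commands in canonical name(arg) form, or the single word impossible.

key: move(3) runs into the grid edge before its full distance
start: x=1 y=3 heading=left
step 1 (move(3)): x=0 y=3 heading=left
step 2 (face(S)): x=0 y=3 heading=down
no other 2-command option fits: unique.

move(3), face(S)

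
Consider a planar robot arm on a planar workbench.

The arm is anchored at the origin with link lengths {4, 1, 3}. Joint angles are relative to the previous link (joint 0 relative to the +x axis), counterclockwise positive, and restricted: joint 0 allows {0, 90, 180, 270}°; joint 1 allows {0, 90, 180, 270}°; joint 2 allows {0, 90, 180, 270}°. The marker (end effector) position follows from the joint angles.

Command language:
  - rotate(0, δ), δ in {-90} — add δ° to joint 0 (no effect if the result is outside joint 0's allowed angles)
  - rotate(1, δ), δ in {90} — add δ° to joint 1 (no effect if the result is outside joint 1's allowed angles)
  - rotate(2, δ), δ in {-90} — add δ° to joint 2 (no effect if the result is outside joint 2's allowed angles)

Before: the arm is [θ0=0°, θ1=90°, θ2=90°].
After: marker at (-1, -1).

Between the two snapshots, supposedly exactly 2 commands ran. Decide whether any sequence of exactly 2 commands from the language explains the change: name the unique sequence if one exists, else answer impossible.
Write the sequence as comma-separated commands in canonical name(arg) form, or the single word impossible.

rotate(0, -90), rotate(0, -90)

t0: [θ0=0°, θ1=90°, θ2=90°]
1. rotate(0, -90) → [θ0=270°, θ1=90°, θ2=90°]
2. rotate(0, -90) → [θ0=180°, θ1=90°, θ2=90°]
uniquely the one of 9 2-step routes that fits.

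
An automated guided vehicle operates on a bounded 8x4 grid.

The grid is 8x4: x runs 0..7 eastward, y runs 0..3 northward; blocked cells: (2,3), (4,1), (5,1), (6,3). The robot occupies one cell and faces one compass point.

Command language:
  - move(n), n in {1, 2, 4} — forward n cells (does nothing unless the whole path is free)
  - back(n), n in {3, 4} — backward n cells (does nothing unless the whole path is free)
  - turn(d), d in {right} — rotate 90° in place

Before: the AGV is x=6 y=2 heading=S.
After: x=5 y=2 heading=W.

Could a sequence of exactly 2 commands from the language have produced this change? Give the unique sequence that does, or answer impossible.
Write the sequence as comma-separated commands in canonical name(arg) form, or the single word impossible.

key: order matters: swapping turn(right) and move(1) lands elsewhere
start: x=6 y=2 heading=S
1. turn(right) → x=6 y=2 heading=W
2. move(1) → x=5 y=2 heading=W
uniquely the one of 36 2-step routes that fits.

turn(right), move(1)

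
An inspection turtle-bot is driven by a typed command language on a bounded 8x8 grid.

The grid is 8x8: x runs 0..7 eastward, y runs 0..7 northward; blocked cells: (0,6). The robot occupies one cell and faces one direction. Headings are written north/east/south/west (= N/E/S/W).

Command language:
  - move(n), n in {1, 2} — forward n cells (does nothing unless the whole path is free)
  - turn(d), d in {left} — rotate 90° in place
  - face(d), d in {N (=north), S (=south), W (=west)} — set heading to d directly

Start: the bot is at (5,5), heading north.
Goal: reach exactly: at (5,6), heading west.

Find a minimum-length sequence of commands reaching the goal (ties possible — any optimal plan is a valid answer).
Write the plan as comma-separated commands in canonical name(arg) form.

start: at (5,5), heading north
step 1 (move(1)): at (5,6), heading north
step 2 (face(W)): at (5,6), heading west
shorter routes all fall short; 2 is best.

move(1), face(W)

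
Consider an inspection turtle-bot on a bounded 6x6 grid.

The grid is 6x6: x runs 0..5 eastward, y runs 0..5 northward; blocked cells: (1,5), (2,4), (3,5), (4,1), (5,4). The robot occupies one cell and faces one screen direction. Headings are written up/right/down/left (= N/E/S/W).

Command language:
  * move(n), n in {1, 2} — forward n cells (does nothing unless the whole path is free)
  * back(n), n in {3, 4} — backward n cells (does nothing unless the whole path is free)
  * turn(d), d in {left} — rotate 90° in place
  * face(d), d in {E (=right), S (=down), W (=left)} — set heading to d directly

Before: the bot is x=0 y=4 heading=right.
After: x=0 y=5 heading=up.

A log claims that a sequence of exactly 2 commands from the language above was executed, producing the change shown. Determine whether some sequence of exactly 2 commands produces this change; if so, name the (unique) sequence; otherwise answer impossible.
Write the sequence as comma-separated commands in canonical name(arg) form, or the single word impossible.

turn(left), move(1)

key: cell and facing (now N) both changed — the 2 commands mix motion and turning
initial: x=0 y=4 heading=right
step 1 (turn(left)): x=0 y=4 heading=up
step 2 (move(1)): x=0 y=5 heading=up
no other 2-command option fits: unique.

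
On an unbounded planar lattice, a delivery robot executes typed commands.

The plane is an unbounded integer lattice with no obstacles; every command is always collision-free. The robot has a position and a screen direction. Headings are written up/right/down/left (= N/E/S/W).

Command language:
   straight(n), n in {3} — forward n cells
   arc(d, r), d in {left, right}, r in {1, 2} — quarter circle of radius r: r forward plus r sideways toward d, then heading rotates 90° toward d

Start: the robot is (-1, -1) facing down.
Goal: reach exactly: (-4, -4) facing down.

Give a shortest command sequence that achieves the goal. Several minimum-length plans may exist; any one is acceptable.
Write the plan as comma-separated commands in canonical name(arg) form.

arc(right, 1), arc(left, 2)

t0: (-1, -1) facing down
t=1 arc(right, 1) ⇒ (-2, -2) facing left
t=2 arc(left, 2) ⇒ (-4, -4) facing down
nothing shorter than 2 reaches the goal.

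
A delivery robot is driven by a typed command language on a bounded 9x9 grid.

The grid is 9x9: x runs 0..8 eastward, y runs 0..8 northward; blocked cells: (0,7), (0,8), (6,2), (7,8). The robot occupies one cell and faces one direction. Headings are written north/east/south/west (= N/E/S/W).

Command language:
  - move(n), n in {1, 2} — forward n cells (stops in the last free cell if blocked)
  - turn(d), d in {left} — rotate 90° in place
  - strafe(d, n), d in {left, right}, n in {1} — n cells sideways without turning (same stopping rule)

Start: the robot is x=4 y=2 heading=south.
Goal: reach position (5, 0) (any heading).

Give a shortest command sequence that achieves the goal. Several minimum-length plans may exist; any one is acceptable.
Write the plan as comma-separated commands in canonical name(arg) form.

start: x=4 y=2 heading=south
[1] after move(2): x=4 y=0 heading=south
[2] after strafe(left, 1): x=5 y=0 heading=south
shorter routes all fall short; 2 is best.

move(2), strafe(left, 1)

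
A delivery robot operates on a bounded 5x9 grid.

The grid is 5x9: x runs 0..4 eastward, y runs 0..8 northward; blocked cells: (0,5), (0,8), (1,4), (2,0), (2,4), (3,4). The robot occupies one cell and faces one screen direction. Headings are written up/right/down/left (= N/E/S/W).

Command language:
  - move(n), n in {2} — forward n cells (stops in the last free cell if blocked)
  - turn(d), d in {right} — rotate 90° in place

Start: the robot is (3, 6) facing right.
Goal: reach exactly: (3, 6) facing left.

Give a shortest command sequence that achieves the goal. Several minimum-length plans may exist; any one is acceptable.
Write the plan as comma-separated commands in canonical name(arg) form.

turn(right), turn(right)

begin: (3, 6) facing right
[1] after turn(right): (3, 6) facing down
[2] after turn(right): (3, 6) facing left
nothing shorter than 2 reaches the goal.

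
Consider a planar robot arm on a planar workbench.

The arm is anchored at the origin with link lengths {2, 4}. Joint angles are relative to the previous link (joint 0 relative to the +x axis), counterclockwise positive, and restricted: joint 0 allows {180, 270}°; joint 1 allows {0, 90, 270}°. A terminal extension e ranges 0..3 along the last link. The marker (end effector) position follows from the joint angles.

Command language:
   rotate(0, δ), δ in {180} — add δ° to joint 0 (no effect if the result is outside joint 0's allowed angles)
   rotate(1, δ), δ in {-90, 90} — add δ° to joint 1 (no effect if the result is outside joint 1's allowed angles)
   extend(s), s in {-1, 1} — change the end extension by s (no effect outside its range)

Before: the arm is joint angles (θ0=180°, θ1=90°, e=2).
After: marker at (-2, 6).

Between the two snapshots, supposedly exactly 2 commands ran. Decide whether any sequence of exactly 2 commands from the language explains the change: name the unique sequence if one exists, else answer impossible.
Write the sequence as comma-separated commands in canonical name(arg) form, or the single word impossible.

rotate(1, -90), rotate(1, -90)

from: joint angles (θ0=180°, θ1=90°, e=2)
t=1 rotate(1, -90) ⇒ joint angles (θ0=180°, θ1=0°, e=2)
t=2 rotate(1, -90) ⇒ joint angles (θ0=180°, θ1=270°, e=2)
all 25 alternatives checked — unique.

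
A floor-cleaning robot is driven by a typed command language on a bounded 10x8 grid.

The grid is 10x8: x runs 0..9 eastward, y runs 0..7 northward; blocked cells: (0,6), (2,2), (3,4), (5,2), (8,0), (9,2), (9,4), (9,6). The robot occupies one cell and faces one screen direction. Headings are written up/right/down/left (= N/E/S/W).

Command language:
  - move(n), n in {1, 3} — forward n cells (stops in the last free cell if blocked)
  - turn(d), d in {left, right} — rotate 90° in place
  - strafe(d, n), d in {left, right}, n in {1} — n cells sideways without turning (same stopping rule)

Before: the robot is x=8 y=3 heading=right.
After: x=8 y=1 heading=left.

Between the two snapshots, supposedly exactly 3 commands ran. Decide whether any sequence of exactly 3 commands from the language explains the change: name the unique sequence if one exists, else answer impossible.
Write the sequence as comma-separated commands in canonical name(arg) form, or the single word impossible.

key: move(3) is stopped early by the blocked cell at (8,0)
start: x=8 y=3 heading=right
step 1 (turn(right)): x=8 y=3 heading=down
step 2 (move(3)): x=8 y=1 heading=down
step 3 (turn(right)): x=8 y=1 heading=left
all 216 alternatives checked — unique.

turn(right), move(3), turn(right)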